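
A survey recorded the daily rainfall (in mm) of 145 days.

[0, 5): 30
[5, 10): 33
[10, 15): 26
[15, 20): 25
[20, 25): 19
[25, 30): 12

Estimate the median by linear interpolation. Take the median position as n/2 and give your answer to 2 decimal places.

11.83

Cumulative frequencies: 30, 63, 89, 114, 133, 145
n = 145; position = n/2 = 72.5.
This falls in the class [10, 15): L = 10, F = 63, f = 26, h = 5.
Median ≈ 10 + ((72.5 − 63) / 26) × 5 = 11.8269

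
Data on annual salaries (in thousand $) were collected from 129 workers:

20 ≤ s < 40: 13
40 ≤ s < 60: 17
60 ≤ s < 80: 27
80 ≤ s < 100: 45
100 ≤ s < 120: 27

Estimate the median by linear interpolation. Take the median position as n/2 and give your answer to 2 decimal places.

Cumulative frequencies: 13, 30, 57, 102, 129
n = 129; position = n/2 = 64.5.
This falls in the class 80 ≤ s < 100: L = 80, F = 57, f = 45, h = 20.
Median ≈ 80 + ((64.5 − 57) / 45) × 20 = 83.3333

83.33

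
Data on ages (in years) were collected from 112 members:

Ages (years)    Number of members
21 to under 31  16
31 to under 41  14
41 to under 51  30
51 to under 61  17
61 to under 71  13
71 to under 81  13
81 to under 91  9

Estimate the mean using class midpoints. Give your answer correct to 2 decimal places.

52.43

Midpoints: 26, 36, 46, 56, 66, 76, 86
Σfm = 16×26 + 14×36 + 30×46 + 17×56 + 13×66 + 13×76 + 9×86 = 5872
n = Σf = 112
Mean = 5872 / 112 = 52.4286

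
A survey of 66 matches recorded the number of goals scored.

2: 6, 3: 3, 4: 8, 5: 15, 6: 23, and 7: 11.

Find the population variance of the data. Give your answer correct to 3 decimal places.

Values: 2, 3, 4, 5, 6, 7
n = 66, Σfx = 343, mean = 5.1970
Σfx² = 1921
Σf(x − x̄)² = Σfx² − (Σfx)²/n = 1921 − 343²/66 = 138.4394
Population variance = 138.4394 / 66 = 2.0976

2.098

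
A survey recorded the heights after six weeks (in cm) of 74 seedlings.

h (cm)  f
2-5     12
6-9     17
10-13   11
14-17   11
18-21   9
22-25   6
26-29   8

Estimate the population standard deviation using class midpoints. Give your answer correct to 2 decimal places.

Midpoints: 3.5, 7.5, 11.5, 15.5, 19.5, 23.5, 27.5
n = 74, Σfm = 1003, mean = 13.5541
Σfm² = 17986.5
Σf(m − x̄)² = Σfm² − (Σfm)²/n = 17986.5 − 1003²/74 = 4391.7838
Population variance = 4391.7838 / 74 = 59.3484
Standard deviation = √59.3484 = 7.7038

7.70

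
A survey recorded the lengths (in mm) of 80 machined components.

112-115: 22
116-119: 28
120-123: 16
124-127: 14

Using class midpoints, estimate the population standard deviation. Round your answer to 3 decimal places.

Midpoints: 113.5, 117.5, 121.5, 125.5
n = 80, Σfm = 9488, mean = 118.6000
Σfm² = 1126684
Σf(m − x̄)² = Σfm² − (Σfm)²/n = 1126684 − 9488²/80 = 1407.2000
Population variance = 1407.2000 / 80 = 17.5900
Standard deviation = √17.5900 = 4.1940

4.194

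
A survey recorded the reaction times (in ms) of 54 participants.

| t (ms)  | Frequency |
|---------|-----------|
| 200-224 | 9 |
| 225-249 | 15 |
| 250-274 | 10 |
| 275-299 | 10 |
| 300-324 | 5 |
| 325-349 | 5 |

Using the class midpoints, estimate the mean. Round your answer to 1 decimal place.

Midpoints: 212, 237, 262, 287, 312, 337
Σfm = 9×212 + 15×237 + 10×262 + 10×287 + 5×312 + 5×337 = 14198
n = Σf = 54
Mean = 14198 / 54 = 262.9259

262.9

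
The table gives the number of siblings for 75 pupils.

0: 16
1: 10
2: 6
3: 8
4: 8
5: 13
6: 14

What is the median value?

Cumulative frequencies: 16, 26, 32, 40, 48, 61, 75
n = 75, so the median is the value in position (n+1)/2 = 38.
Position 38 falls at value 3.

3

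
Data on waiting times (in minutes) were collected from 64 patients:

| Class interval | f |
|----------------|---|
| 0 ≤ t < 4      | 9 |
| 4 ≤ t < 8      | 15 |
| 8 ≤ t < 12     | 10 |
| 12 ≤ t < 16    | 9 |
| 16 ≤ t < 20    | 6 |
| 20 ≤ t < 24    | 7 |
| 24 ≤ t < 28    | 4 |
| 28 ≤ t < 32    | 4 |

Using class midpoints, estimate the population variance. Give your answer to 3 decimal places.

Midpoints: 2, 6, 10, 14, 18, 22, 26, 30
n = 64, Σfm = 820, mean = 12.8125
Σfm² = 14976
Σf(m − x̄)² = Σfm² − (Σfm)²/n = 14976 − 820²/64 = 4469.7500
Population variance = 4469.7500 / 64 = 69.8398

69.840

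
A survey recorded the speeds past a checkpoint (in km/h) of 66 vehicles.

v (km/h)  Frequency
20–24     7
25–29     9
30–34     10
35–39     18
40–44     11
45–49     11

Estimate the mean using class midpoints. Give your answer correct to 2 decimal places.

Midpoints: 22, 27, 32, 37, 42, 47
Σfm = 7×22 + 9×27 + 10×32 + 18×37 + 11×42 + 11×47 = 2362
n = Σf = 66
Mean = 2362 / 66 = 35.7879

35.79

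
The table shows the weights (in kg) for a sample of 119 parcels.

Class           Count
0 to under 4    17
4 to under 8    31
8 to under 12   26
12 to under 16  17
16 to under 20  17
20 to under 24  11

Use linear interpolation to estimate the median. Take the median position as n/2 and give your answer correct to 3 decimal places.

9.769

Cumulative frequencies: 17, 48, 74, 91, 108, 119
n = 119; position = n/2 = 59.5.
This falls in the class 8 to under 12: L = 8, F = 48, f = 26, h = 4.
Median ≈ 8 + ((59.5 − 48) / 26) × 4 = 9.7692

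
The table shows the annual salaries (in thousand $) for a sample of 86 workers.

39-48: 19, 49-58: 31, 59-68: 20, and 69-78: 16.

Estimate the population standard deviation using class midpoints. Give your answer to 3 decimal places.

10.249

Midpoints: 43.5, 53.5, 63.5, 73.5
n = 86, Σfm = 4931, mean = 57.3372
Σfm² = 291763.5
Σf(m − x̄)² = Σfm² − (Σfm)²/n = 291763.5 − 4931²/86 = 9033.7209
Population variance = 9033.7209 / 86 = 105.0433
Standard deviation = √105.0433 = 10.2491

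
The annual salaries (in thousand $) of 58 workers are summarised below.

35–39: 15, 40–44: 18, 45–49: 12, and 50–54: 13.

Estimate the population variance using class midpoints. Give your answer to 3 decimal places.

30.120

Midpoints: 37, 42, 47, 52
n = 58, Σfm = 2551, mean = 43.9828
Σfm² = 113947
Σf(m − x̄)² = Σfm² − (Σfm)²/n = 113947 − 2551²/58 = 1746.9828
Population variance = 1746.9828 / 58 = 30.1204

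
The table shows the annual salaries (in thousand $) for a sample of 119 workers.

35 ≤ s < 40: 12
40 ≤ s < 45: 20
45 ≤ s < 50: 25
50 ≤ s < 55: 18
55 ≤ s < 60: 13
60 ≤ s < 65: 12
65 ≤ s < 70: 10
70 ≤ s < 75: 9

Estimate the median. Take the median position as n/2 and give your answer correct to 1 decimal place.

Cumulative frequencies: 12, 32, 57, 75, 88, 100, 110, 119
n = 119; position = n/2 = 59.5.
This falls in the class 50 ≤ s < 55: L = 50, F = 57, f = 18, h = 5.
Median ≈ 50 + ((59.5 − 57) / 18) × 5 = 50.6944

50.7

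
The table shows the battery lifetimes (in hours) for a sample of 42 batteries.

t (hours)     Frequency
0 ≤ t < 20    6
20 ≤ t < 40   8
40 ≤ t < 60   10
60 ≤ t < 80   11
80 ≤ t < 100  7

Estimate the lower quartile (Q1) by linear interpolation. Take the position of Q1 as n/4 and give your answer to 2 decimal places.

Cumulative frequencies: 6, 14, 24, 35, 42
n = 42; position = n/4 = 10.5.
This falls in the class 20 ≤ t < 40: L = 20, F = 6, f = 8, h = 20.
Lower quartile ≈ 20 + ((10.5 − 6) / 8) × 20 = 31.2500

31.25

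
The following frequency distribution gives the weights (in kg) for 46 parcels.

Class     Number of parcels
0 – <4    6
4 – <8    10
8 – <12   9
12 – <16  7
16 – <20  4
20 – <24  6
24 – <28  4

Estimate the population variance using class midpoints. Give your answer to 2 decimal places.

55.36

Midpoints: 2, 6, 10, 14, 18, 22, 26
n = 46, Σfm = 568, mean = 12.3478
Σfm² = 9560
Σf(m − x̄)² = Σfm² − (Σfm)²/n = 9560 − 568²/46 = 2546.4348
Population variance = 2546.4348 / 46 = 55.3573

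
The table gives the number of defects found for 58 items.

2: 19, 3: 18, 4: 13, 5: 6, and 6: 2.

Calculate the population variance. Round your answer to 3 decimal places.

Values: 2, 3, 4, 5, 6
n = 58, Σfx = 186, mean = 3.2069
Σfx² = 668
Σf(x − x̄)² = Σfx² − (Σfx)²/n = 668 − 186²/58 = 71.5172
Population variance = 71.5172 / 58 = 1.2331

1.233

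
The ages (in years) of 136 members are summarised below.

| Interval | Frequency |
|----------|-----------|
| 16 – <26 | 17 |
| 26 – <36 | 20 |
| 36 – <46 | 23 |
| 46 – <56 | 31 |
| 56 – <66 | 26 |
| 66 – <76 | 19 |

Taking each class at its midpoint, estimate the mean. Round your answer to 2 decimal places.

Midpoints: 21, 31, 41, 51, 61, 71
Σfm = 17×21 + 20×31 + 23×41 + 31×51 + 26×61 + 19×71 = 6436
n = Σf = 136
Mean = 6436 / 136 = 47.3235

47.32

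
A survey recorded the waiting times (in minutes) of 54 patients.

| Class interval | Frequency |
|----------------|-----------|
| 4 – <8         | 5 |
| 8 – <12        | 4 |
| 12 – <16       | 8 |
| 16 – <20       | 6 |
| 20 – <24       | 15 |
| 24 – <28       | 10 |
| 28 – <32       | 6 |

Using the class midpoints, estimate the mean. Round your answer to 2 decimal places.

Midpoints: 6, 10, 14, 18, 22, 26, 30
Σfm = 5×6 + 4×10 + 8×14 + 6×18 + 15×22 + 10×26 + 6×30 = 1060
n = Σf = 54
Mean = 1060 / 54 = 19.6296

19.63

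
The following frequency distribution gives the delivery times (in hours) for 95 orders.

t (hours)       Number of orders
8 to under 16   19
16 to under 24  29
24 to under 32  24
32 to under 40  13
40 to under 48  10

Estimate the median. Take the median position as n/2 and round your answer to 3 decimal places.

23.862

Cumulative frequencies: 19, 48, 72, 85, 95
n = 95; position = n/2 = 47.5.
This falls in the class 16 to under 24: L = 16, F = 19, f = 29, h = 8.
Median ≈ 16 + ((47.5 − 19) / 29) × 8 = 23.8621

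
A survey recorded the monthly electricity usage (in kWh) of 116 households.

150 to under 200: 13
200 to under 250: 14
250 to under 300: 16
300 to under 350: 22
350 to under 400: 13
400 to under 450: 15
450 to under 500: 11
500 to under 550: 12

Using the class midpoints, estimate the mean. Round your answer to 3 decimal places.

Midpoints: 175, 225, 275, 325, 375, 425, 475, 525
Σfm = 13×175 + 14×225 + 16×275 + 22×325 + 13×375 + 15×425 + 11×475 + 12×525 = 39750
n = Σf = 116
Mean = 39750 / 116 = 342.6724

342.672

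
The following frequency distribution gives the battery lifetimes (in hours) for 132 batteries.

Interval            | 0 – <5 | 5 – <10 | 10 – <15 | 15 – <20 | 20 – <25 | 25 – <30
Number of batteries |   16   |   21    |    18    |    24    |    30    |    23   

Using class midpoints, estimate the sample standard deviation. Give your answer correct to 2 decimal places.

8.29

Midpoints: 2.5, 7.5, 12.5, 17.5, 22.5, 27.5
n = 132, Σfm = 2150, mean = 16.2879
Σfm² = 44025
Σf(m − x̄)² = Σfm² − (Σfm)²/n = 44025 − 2150²/132 = 9006.0606
Sample variance = 9006.0606 / 131 = 68.7486
Standard deviation = √68.7486 = 8.2915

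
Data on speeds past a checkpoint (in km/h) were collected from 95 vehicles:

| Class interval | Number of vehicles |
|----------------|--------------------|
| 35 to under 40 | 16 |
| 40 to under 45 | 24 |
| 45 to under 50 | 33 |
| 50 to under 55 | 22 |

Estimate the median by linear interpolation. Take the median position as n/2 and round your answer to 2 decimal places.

Cumulative frequencies: 16, 40, 73, 95
n = 95; position = n/2 = 47.5.
This falls in the class 45 to under 50: L = 45, F = 40, f = 33, h = 5.
Median ≈ 45 + ((47.5 − 40) / 33) × 5 = 46.1364

46.14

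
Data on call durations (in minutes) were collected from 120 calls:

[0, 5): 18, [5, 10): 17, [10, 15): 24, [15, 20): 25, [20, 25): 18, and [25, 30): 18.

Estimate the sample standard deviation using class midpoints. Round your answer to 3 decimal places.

8.147

Midpoints: 2.5, 7.5, 12.5, 17.5, 22.5, 27.5
n = 120, Σfm = 1810, mean = 15.0833
Σfm² = 35200
Σf(m − x̄)² = Σfm² − (Σfm)²/n = 35200 − 1810²/120 = 7899.1667
Sample variance = 7899.1667 / 119 = 66.3796
Standard deviation = √66.3796 = 8.1474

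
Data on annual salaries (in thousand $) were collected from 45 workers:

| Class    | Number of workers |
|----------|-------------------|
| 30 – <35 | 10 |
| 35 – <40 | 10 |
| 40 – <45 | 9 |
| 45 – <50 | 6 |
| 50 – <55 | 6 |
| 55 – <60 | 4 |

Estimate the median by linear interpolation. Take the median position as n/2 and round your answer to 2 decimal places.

41.39

Cumulative frequencies: 10, 20, 29, 35, 41, 45
n = 45; position = n/2 = 22.5.
This falls in the class 40 – <45: L = 40, F = 20, f = 9, h = 5.
Median ≈ 40 + ((22.5 − 20) / 9) × 5 = 41.3889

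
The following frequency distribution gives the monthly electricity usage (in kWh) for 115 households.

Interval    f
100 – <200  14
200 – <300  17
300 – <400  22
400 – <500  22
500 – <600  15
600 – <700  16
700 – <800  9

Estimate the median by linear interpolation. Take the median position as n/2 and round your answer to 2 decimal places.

420.45

Cumulative frequencies: 14, 31, 53, 75, 90, 106, 115
n = 115; position = n/2 = 57.5.
This falls in the class 400 – <500: L = 400, F = 53, f = 22, h = 100.
Median ≈ 400 + ((57.5 − 53) / 22) × 100 = 420.4545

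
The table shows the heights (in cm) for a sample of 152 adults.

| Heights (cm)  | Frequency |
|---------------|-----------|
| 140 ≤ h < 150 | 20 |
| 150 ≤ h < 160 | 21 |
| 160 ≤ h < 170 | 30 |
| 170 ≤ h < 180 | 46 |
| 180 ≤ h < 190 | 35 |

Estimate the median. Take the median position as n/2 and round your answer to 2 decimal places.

171.09

Cumulative frequencies: 20, 41, 71, 117, 152
n = 152; position = n/2 = 76.
This falls in the class 170 ≤ h < 180: L = 170, F = 71, f = 46, h = 10.
Median ≈ 170 + ((76 − 71) / 46) × 10 = 171.0870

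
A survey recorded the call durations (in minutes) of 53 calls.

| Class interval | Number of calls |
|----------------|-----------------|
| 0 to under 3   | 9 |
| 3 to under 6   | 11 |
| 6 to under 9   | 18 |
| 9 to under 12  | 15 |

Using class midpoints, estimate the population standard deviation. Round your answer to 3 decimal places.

3.146

Midpoints: 1.5, 4.5, 7.5, 10.5
n = 53, Σfm = 355.5, mean = 6.7075
Σfm² = 2909.25
Σf(m − x̄)² = Σfm² − (Σfm)²/n = 2909.25 − 355.5²/53 = 524.7170
Population variance = 524.7170 / 53 = 9.9003
Standard deviation = √9.9003 = 3.1465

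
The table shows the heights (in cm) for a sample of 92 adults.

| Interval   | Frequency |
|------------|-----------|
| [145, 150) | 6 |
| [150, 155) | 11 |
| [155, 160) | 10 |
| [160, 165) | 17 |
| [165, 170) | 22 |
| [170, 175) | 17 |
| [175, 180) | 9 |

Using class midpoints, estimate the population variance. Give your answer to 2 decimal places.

Midpoints: 147.5, 152.5, 157.5, 162.5, 167.5, 172.5, 177.5
n = 92, Σfm = 15115, mean = 164.2935
Σfm² = 2489975
Σf(m − x̄)² = Σfm² − (Σfm)²/n = 2489975 − 15115²/92 = 6679.0761
Population variance = 6679.0761 / 92 = 72.5987

72.60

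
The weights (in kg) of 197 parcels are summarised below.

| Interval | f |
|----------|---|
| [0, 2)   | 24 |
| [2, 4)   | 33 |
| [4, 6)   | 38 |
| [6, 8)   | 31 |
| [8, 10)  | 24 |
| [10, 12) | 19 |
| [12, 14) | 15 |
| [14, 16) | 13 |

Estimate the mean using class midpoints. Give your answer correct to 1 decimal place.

6.8

Midpoints: 1, 3, 5, 7, 9, 11, 13, 15
Σfm = 24×1 + 33×3 + 38×5 + 31×7 + 24×9 + 19×11 + 15×13 + 13×15 = 1345
n = Σf = 197
Mean = 1345 / 197 = 6.8274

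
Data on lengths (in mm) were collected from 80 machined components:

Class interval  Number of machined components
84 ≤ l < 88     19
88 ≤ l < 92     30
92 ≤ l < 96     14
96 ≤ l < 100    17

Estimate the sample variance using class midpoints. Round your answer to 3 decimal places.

18.327

Midpoints: 86, 90, 94, 98
n = 80, Σfm = 7316, mean = 91.4500
Σfm² = 670496
Σf(m − x̄)² = Σfm² − (Σfm)²/n = 670496 − 7316²/80 = 1447.8000
Sample variance = 1447.8000 / 79 = 18.3266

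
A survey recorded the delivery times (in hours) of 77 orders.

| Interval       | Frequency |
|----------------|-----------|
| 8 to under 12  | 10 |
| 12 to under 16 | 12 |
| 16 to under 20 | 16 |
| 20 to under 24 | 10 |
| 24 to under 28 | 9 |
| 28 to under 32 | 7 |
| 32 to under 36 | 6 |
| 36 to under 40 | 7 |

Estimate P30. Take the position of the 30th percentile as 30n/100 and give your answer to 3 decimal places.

16.275

Cumulative frequencies: 10, 22, 38, 48, 57, 64, 70, 77
n = 77; position = 30n/100 = 23.1.
This falls in the class 16 to under 20: L = 16, F = 22, f = 16, h = 4.
30th percentile ≈ 16 + ((23.1 − 22) / 16) × 4 = 16.2750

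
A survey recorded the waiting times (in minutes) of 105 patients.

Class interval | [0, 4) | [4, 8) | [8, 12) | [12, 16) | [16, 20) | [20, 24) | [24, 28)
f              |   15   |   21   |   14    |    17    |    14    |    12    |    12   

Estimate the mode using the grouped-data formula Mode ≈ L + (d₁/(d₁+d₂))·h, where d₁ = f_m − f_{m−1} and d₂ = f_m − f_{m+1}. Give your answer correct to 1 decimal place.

Modal class: [4, 8) (highest frequency 21).
d₁ = 21 − 15 = 6, d₂ = 21 − 14 = 7
Mode ≈ 4 + (6/(6+7)) × 4 = 4 + 1.8462 = 5.8462

5.8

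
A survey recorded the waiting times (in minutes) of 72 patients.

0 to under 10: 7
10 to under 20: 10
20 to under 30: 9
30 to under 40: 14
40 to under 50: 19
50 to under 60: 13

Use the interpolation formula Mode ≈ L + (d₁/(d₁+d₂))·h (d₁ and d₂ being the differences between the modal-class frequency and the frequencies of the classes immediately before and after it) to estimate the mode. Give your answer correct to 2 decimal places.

44.55

Modal class: 40 to under 50 (highest frequency 19).
d₁ = 19 − 14 = 5, d₂ = 19 − 13 = 6
Mode ≈ 40 + (5/(5+6)) × 10 = 40 + 4.5455 = 44.5455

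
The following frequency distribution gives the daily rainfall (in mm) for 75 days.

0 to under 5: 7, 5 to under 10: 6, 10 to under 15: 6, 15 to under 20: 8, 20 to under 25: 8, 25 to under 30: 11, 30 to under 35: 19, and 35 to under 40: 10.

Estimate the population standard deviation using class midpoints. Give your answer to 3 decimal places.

11.147

Midpoints: 2.5, 7.5, 12.5, 17.5, 22.5, 27.5, 32.5, 37.5
n = 75, Σfm = 1752.5, mean = 23.3667
Σfm² = 50268.75
Σf(m − x̄)² = Σfm² − (Σfm)²/n = 50268.75 − 1752.5²/75 = 9318.6667
Population variance = 9318.6667 / 75 = 124.2489
Standard deviation = √124.2489 = 11.1467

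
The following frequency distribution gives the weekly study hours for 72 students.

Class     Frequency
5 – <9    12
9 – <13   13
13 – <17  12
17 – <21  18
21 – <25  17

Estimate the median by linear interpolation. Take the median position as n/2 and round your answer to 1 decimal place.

Cumulative frequencies: 12, 25, 37, 55, 72
n = 72; position = n/2 = 36.
This falls in the class 13 – <17: L = 13, F = 25, f = 12, h = 4.
Median ≈ 13 + ((36 − 25) / 12) × 4 = 16.6667

16.7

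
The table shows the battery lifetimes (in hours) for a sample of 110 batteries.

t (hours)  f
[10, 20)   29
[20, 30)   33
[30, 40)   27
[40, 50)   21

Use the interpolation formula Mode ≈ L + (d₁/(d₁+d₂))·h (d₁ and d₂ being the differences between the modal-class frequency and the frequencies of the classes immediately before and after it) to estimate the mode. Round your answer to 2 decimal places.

Modal class: [20, 30) (highest frequency 33).
d₁ = 33 − 29 = 4, d₂ = 33 − 27 = 6
Mode ≈ 20 + (4/(4+6)) × 10 = 20 + 4.0000 = 24.0000

24.00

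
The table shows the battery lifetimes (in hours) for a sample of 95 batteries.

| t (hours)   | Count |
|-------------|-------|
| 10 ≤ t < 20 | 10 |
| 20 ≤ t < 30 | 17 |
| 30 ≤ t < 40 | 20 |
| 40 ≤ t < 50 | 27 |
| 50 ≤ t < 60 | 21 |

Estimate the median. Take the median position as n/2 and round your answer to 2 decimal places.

Cumulative frequencies: 10, 27, 47, 74, 95
n = 95; position = n/2 = 47.5.
This falls in the class 40 ≤ t < 50: L = 40, F = 47, f = 27, h = 10.
Median ≈ 40 + ((47.5 − 47) / 27) × 10 = 40.1852

40.19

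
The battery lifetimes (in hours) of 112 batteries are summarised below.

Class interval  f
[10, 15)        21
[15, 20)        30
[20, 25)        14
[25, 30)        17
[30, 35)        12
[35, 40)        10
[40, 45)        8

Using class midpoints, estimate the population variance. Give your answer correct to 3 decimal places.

86.701

Midpoints: 12.5, 17.5, 22.5, 27.5, 32.5, 37.5, 42.5
n = 112, Σfm = 2675, mean = 23.8839
Σfm² = 73600
Σf(m − x̄)² = Σfm² − (Σfm)²/n = 73600 − 2675²/112 = 9710.4911
Population variance = 9710.4911 / 112 = 86.7008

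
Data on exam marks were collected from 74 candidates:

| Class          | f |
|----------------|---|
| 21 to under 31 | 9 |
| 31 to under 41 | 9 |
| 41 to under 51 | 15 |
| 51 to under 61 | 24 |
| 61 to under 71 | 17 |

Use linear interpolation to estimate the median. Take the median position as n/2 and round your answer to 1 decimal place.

52.7

Cumulative frequencies: 9, 18, 33, 57, 74
n = 74; position = n/2 = 37.
This falls in the class 51 to under 61: L = 51, F = 33, f = 24, h = 10.
Median ≈ 51 + ((37 − 33) / 24) × 10 = 52.6667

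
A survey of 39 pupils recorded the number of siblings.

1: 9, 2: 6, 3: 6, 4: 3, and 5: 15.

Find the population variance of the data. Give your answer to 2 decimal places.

2.64

Values: 1, 2, 3, 4, 5
n = 39, Σfx = 126, mean = 3.2308
Σfx² = 510
Σf(x − x̄)² = Σfx² − (Σfx)²/n = 510 − 126²/39 = 102.9231
Population variance = 102.9231 / 39 = 2.6391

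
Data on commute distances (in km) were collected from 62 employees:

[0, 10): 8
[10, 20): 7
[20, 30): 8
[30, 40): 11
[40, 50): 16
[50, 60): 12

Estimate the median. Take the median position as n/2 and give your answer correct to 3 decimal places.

Cumulative frequencies: 8, 15, 23, 34, 50, 62
n = 62; position = n/2 = 31.
This falls in the class [30, 40): L = 30, F = 23, f = 11, h = 10.
Median ≈ 30 + ((31 − 23) / 11) × 10 = 37.2727

37.273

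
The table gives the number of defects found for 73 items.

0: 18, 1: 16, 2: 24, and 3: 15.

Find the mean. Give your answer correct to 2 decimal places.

1.49

Values: 0, 1, 2, 3
Σfx = 18×0 + 16×1 + 24×2 + 15×3 = 109
n = Σf = 73
Mean = 109 / 73 = 1.4932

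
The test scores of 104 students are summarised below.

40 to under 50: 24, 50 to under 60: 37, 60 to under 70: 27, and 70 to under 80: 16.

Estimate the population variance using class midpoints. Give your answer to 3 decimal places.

Midpoints: 45, 55, 65, 75
n = 104, Σfm = 6070, mean = 58.3654
Σfm² = 364600
Σf(m − x̄)² = Σfm² − (Σfm)²/n = 364600 − 6070²/104 = 10322.1154
Population variance = 10322.1154 / 104 = 99.2511

99.251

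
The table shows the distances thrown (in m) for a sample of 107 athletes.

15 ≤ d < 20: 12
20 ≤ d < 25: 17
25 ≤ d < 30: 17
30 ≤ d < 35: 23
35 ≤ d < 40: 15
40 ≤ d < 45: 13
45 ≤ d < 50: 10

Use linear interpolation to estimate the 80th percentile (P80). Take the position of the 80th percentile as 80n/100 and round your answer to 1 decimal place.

Cumulative frequencies: 12, 29, 46, 69, 84, 97, 107
n = 107; position = 80n/100 = 85.6.
This falls in the class 40 ≤ d < 45: L = 40, F = 84, f = 13, h = 5.
80th percentile ≈ 40 + ((85.6 − 84) / 13) × 5 = 40.6154

40.6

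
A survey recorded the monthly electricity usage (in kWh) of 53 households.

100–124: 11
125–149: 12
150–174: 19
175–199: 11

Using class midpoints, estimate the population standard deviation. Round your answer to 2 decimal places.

Midpoints: 112, 137, 162, 187
n = 53, Σfm = 8011, mean = 151.1509
Σfm² = 1246507
Σf(m − x̄)² = Σfm² − (Σfm)²/n = 1246507 − 8011²/53 = 35636.7925
Population variance = 35636.7925 / 53 = 672.3923
Standard deviation = √672.3923 = 25.9305

25.93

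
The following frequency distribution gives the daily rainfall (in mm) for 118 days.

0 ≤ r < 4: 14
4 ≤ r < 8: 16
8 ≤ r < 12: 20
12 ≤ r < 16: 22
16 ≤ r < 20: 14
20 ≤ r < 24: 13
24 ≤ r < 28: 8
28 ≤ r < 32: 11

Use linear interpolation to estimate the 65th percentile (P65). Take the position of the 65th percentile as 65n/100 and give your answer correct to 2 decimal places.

17.34

Cumulative frequencies: 14, 30, 50, 72, 86, 99, 107, 118
n = 118; position = 65n/100 = 76.7.
This falls in the class 16 ≤ r < 20: L = 16, F = 72, f = 14, h = 4.
65th percentile ≈ 16 + ((76.7 − 72) / 14) × 4 = 17.3429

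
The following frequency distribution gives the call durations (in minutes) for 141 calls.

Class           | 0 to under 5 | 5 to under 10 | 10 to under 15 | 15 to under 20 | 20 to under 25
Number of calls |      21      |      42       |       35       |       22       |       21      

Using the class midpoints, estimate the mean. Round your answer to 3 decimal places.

Midpoints: 2.5, 7.5, 12.5, 17.5, 22.5
Σfm = 21×2.5 + 42×7.5 + 35×12.5 + 22×17.5 + 21×22.5 = 1662.5
n = Σf = 141
Mean = 1662.5 / 141 = 11.7908

11.791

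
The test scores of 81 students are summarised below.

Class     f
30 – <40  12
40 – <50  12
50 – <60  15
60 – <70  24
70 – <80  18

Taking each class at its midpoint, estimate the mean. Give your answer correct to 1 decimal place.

Midpoints: 35, 45, 55, 65, 75
Σfm = 12×35 + 12×45 + 15×55 + 24×65 + 18×75 = 4695
n = Σf = 81
Mean = 4695 / 81 = 57.9630

58.0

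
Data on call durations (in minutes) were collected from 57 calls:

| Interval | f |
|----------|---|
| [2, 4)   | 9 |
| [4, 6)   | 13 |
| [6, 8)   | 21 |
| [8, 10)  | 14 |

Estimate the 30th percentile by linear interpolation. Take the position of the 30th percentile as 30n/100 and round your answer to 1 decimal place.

Cumulative frequencies: 9, 22, 43, 57
n = 57; position = 30n/100 = 17.1.
This falls in the class [4, 6): L = 4, F = 9, f = 13, h = 2.
30th percentile ≈ 4 + ((17.1 − 9) / 13) × 2 = 5.2462

5.2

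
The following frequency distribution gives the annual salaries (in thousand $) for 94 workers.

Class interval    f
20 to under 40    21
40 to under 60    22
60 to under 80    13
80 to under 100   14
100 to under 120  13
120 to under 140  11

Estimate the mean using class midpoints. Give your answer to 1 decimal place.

Midpoints: 30, 50, 70, 90, 110, 130
Σfm = 21×30 + 22×50 + 13×70 + 14×90 + 13×110 + 11×130 = 6760
n = Σf = 94
Mean = 6760 / 94 = 71.9149

71.9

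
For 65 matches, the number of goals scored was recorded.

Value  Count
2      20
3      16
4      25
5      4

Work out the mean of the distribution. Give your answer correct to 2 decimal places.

Values: 2, 3, 4, 5
Σfx = 20×2 + 16×3 + 25×4 + 4×5 = 208
n = Σf = 65
Mean = 208 / 65 = 3.2000

3.20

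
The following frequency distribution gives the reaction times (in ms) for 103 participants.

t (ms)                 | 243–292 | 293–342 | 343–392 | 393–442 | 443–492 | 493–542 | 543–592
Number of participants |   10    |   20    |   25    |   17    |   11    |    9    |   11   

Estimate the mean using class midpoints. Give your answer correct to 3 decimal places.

Midpoints: 267.5, 317.5, 367.5, 417.5, 467.5, 517.5, 567.5
Σfm = 10×267.5 + 20×317.5 + 25×367.5 + 17×417.5 + 11×467.5 + 9×517.5 + 11×567.5 = 41352.5
n = Σf = 103
Mean = 41352.5 / 103 = 401.4806

401.481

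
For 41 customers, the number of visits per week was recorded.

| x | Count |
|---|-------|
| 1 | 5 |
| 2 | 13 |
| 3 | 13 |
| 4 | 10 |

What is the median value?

Cumulative frequencies: 5, 18, 31, 41
n = 41, so the median is the value in position (n+1)/2 = 21.
Position 21 falls at value 3.

3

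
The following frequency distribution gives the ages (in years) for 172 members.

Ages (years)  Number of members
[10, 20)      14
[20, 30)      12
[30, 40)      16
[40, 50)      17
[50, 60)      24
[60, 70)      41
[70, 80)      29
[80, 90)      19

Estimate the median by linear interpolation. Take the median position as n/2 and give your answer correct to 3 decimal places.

60.732

Cumulative frequencies: 14, 26, 42, 59, 83, 124, 153, 172
n = 172; position = n/2 = 86.
This falls in the class [60, 70): L = 60, F = 83, f = 41, h = 10.
Median ≈ 60 + ((86 − 83) / 41) × 10 = 60.7317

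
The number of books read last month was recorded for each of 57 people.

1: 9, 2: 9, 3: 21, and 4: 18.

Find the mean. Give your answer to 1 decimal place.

Values: 1, 2, 3, 4
Σfx = 9×1 + 9×2 + 21×3 + 18×4 = 162
n = Σf = 57
Mean = 162 / 57 = 2.8421

2.8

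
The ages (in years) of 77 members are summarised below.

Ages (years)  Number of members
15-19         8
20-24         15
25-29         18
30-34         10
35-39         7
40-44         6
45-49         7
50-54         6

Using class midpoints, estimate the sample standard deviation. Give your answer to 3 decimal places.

Midpoints: 17, 22, 27, 32, 37, 42, 47, 52
n = 77, Σfm = 2424, mean = 31.4805
Σfm² = 84788
Σf(m − x̄)² = Σfm² − (Σfm)²/n = 84788 − 2424²/77 = 8479.2208
Sample variance = 8479.2208 / 76 = 111.5687
Standard deviation = √111.5687 = 10.5626

10.563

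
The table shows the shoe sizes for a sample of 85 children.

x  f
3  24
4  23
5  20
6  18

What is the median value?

4

Cumulative frequencies: 24, 47, 67, 85
n = 85, so the median is the value in position (n+1)/2 = 43.
Position 43 falls at value 4.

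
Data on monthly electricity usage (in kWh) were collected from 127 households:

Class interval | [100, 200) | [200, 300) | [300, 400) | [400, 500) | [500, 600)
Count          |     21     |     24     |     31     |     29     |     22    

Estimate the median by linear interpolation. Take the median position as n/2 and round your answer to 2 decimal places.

359.68

Cumulative frequencies: 21, 45, 76, 105, 127
n = 127; position = n/2 = 63.5.
This falls in the class [300, 400): L = 300, F = 45, f = 31, h = 100.
Median ≈ 300 + ((63.5 − 45) / 31) × 100 = 359.6774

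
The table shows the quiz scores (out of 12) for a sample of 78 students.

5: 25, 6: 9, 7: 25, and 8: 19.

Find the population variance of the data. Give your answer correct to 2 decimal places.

1.38

Values: 5, 6, 7, 8
n = 78, Σfx = 506, mean = 6.4872
Σfx² = 3390
Σf(x − x̄)² = Σfx² − (Σfx)²/n = 3390 − 506²/78 = 107.4872
Population variance = 107.4872 / 78 = 1.3780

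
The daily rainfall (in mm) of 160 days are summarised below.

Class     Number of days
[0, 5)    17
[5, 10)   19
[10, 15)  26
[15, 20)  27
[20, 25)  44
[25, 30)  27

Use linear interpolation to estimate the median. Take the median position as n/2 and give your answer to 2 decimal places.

18.33

Cumulative frequencies: 17, 36, 62, 89, 133, 160
n = 160; position = n/2 = 80.
This falls in the class [15, 20): L = 15, F = 62, f = 27, h = 5.
Median ≈ 15 + ((80 − 62) / 27) × 5 = 18.3333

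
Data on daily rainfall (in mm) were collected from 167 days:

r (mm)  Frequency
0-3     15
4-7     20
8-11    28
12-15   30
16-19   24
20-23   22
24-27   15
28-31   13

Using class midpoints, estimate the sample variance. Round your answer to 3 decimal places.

65.716

Midpoints: 1.5, 5.5, 9.5, 13.5, 17.5, 21.5, 25.5, 29.5
n = 167, Σfm = 2462.5, mean = 14.7455
Σfm² = 47219.75
Σf(m − x̄)² = Σfm² − (Σfm)²/n = 47219.75 − 2462.5²/167 = 10908.9341
Sample variance = 10908.9341 / 166 = 65.7165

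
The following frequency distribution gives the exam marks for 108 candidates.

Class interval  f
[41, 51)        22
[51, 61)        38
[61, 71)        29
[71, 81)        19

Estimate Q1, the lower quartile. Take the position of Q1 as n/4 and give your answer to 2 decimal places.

Cumulative frequencies: 22, 60, 89, 108
n = 108; position = n/4 = 27.
This falls in the class [51, 61): L = 51, F = 22, f = 38, h = 10.
Lower quartile ≈ 51 + ((27 − 22) / 38) × 10 = 52.3158

52.32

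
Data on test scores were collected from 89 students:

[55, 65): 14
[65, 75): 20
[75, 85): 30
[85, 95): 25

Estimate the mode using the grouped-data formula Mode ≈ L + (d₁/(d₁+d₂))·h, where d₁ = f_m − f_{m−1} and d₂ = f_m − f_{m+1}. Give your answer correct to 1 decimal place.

Modal class: [75, 85) (highest frequency 30).
d₁ = 30 − 20 = 10, d₂ = 30 − 25 = 5
Mode ≈ 75 + (10/(10+5)) × 10 = 75 + 6.6667 = 81.6667

81.7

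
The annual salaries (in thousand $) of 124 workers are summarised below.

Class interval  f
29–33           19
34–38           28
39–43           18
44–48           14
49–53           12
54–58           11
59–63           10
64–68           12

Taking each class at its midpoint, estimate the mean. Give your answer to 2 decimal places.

Midpoints: 31, 36, 41, 46, 51, 56, 61, 66
Σfm = 19×31 + 28×36 + 18×41 + 14×46 + 12×51 + 11×56 + 10×61 + 12×66 = 5609
n = Σf = 124
Mean = 5609 / 124 = 45.2339

45.23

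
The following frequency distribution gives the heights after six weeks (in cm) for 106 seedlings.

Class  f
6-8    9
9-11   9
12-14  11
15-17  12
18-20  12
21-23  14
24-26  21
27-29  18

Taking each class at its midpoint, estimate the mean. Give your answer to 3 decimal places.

Midpoints: 7, 10, 13, 16, 19, 22, 25, 28
Σfm = 9×7 + 9×10 + 11×13 + 12×16 + 12×19 + 14×22 + 21×25 + 18×28 = 2053
n = Σf = 106
Mean = 2053 / 106 = 19.3679

19.368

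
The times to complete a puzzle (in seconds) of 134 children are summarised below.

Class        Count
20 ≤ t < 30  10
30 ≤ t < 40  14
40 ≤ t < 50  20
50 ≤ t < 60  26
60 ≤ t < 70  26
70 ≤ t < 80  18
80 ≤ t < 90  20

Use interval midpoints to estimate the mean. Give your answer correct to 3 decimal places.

Midpoints: 25, 35, 45, 55, 65, 75, 85
Σfm = 10×25 + 14×35 + 20×45 + 26×55 + 26×65 + 18×75 + 20×85 = 7810
n = Σf = 134
Mean = 7810 / 134 = 58.2836

58.284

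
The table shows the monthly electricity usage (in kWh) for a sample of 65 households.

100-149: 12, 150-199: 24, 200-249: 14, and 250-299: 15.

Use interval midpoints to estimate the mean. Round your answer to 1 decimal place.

199.1

Midpoints: 124.5, 174.5, 224.5, 274.5
Σfm = 12×124.5 + 24×174.5 + 14×224.5 + 15×274.5 = 12942.5
n = Σf = 65
Mean = 12942.5 / 65 = 199.1154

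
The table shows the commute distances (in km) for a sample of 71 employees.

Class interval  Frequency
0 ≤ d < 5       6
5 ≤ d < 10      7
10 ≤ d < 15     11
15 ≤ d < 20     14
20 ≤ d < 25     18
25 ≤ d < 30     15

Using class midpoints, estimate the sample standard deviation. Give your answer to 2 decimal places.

7.81

Midpoints: 2.5, 7.5, 12.5, 17.5, 22.5, 27.5
n = 71, Σfm = 1267.5, mean = 17.8521
Σfm² = 26893.75
Σf(m − x̄)² = Σfm² − (Σfm)²/n = 26893.75 − 1267.5²/71 = 4266.1972
Sample variance = 4266.1972 / 70 = 60.9457
Standard deviation = √60.9457 = 7.8068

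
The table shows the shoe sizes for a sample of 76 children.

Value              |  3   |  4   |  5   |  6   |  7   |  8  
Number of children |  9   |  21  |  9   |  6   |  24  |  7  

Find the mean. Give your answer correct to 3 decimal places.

Values: 3, 4, 5, 6, 7, 8
Σfx = 9×3 + 21×4 + 9×5 + 6×6 + 24×7 + 7×8 = 416
n = Σf = 76
Mean = 416 / 76 = 5.4737

5.474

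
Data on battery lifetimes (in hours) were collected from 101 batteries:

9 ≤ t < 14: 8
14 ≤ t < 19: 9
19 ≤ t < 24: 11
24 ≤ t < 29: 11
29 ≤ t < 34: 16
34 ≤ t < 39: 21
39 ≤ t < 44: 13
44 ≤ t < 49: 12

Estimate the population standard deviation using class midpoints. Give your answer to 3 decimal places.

Midpoints: 11.5, 16.5, 21.5, 26.5, 31.5, 36.5, 41.5, 46.5
n = 101, Σfm = 3136.5, mean = 31.0545
Σfm² = 108507.25
Σf(m − x̄)² = Σfm² − (Σfm)²/n = 108507.25 − 3136.5²/101 = 11104.9505
Population variance = 11104.9505 / 101 = 109.9500
Standard deviation = √109.9500 = 10.4857

10.486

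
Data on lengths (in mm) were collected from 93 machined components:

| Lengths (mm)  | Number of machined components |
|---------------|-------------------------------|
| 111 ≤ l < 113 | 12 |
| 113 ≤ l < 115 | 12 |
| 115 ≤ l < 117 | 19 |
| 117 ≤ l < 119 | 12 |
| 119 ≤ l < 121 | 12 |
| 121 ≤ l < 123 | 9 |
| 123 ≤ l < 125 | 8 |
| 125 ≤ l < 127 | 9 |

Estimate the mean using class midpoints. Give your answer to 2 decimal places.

Midpoints: 112, 114, 116, 118, 120, 122, 124, 126
Σfm = 12×112 + 12×114 + 19×116 + 12×118 + 12×120 + 9×122 + 8×124 + 9×126 = 10996
n = Σf = 93
Mean = 10996 / 93 = 118.2366

118.24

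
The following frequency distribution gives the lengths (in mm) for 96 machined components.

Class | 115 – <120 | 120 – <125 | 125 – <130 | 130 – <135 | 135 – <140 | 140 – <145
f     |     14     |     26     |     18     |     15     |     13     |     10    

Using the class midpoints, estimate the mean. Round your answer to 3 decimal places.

128.385

Midpoints: 117.5, 122.5, 127.5, 132.5, 137.5, 142.5
Σfm = 14×117.5 + 26×122.5 + 18×127.5 + 15×132.5 + 13×137.5 + 10×142.5 = 12325
n = Σf = 96
Mean = 12325 / 96 = 128.3854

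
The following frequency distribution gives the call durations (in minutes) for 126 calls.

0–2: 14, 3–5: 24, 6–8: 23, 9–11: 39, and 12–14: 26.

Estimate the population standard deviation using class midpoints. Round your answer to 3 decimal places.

3.882

Midpoints: 1, 4, 7, 10, 13
n = 126, Σfm = 999, mean = 7.9286
Σfm² = 9819
Σf(m − x̄)² = Σfm² − (Σfm)²/n = 9819 − 999²/126 = 1898.3571
Population variance = 1898.3571 / 126 = 15.0663
Standard deviation = √15.0663 = 3.8815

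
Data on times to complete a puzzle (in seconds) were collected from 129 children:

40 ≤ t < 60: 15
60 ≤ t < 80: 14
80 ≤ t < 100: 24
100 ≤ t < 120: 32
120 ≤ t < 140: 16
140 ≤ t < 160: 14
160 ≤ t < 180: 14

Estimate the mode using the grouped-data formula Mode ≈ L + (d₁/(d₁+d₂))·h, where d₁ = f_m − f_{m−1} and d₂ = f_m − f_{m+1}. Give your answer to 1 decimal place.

106.7

Modal class: 100 ≤ t < 120 (highest frequency 32).
d₁ = 32 − 24 = 8, d₂ = 32 − 16 = 16
Mode ≈ 100 + (8/(8+16)) × 20 = 100 + 6.6667 = 106.6667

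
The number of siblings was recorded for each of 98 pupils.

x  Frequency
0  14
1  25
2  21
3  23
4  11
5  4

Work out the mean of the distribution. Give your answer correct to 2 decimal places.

2.04

Values: 0, 1, 2, 3, 4, 5
Σfx = 14×0 + 25×1 + 21×2 + 23×3 + 11×4 + 4×5 = 200
n = Σf = 98
Mean = 200 / 98 = 2.0408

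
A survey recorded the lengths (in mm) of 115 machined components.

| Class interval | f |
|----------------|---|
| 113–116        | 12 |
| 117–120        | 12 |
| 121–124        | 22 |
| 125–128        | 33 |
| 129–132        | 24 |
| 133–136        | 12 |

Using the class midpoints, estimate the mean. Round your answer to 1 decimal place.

Midpoints: 114.5, 118.5, 122.5, 126.5, 130.5, 134.5
Σfm = 12×114.5 + 12×118.5 + 22×122.5 + 33×126.5 + 24×130.5 + 12×134.5 = 14411.5
n = Σf = 115
Mean = 14411.5 / 115 = 125.3174

125.3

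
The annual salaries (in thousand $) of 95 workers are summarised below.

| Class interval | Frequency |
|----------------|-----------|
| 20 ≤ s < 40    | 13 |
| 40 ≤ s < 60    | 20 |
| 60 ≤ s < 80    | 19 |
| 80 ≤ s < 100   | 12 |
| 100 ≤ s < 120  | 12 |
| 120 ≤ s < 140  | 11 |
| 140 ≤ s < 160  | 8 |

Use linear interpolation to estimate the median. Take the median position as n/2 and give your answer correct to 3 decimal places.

Cumulative frequencies: 13, 33, 52, 64, 76, 87, 95
n = 95; position = n/2 = 47.5.
This falls in the class 60 ≤ s < 80: L = 60, F = 33, f = 19, h = 20.
Median ≈ 60 + ((47.5 − 33) / 19) × 20 = 75.2632

75.263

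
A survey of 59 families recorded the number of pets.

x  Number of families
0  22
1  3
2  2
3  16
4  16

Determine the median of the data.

3

Cumulative frequencies: 22, 25, 27, 43, 59
n = 59, so the median is the value in position (n+1)/2 = 30.
Position 30 falls at value 3.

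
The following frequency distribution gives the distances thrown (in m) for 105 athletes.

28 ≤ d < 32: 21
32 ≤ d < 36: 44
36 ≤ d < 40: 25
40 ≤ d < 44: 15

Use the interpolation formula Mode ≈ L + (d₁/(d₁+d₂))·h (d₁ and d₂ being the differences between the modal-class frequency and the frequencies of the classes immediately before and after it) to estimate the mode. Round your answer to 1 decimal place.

34.2

Modal class: 32 ≤ d < 36 (highest frequency 44).
d₁ = 44 − 21 = 23, d₂ = 44 − 25 = 19
Mode ≈ 32 + (23/(23+19)) × 4 = 32 + 2.1905 = 34.1905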